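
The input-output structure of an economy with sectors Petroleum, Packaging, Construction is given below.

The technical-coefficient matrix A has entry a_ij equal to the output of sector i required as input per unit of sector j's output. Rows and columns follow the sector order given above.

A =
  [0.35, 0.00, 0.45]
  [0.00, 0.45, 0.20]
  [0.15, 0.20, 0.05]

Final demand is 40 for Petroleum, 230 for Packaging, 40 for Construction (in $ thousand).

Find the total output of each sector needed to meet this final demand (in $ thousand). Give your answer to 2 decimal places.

I − A =
  [   0.65     0.00    -0.45]
  [   0.00     0.55    -0.20]
  [  -0.15    -0.20     0.95]
Cofactors of I−A, C_ij = (−1)^(i+j)·(minor ij) (rows/columns in the sector order above):
  C_11 = (0.55)(0.95) − (-0.20)(-0.20) = 0.4825
  C_12 = −[(0.00)(0.95) − (-0.20)(-0.15)] = 0.0300
  C_13 = (0.00)(-0.20) − (0.55)(-0.15) = 0.0825
  C_21 = −[(0.00)(0.95) − (-0.45)(-0.20)] = 0.0900
  C_22 = (0.65)(0.95) − (-0.45)(-0.15) = 0.5500
  C_23 = −[(0.65)(-0.20) − (0.00)(-0.15)] = 0.1300
  C_31 = (0.00)(-0.20) − (-0.45)(0.55) = 0.2475
  C_32 = −[(0.65)(-0.20) − (-0.45)(0.00)] = 0.1300
  C_33 = (0.65)(0.55) − (0.00)(0.00) = 0.3575
det(I−A) = Σ_j (I−A)_1j·C_1j = (0.65)(0.4825) + (0.00)(0.0300) + (-0.45)(0.0825) = 0.2765
adj(I−A) = Cᵀ =
  [ 0.4825   0.0900   0.2475]
  [ 0.0300   0.5500   0.1300]
  [ 0.0825   0.1300   0.3575]
(I − A)⁻¹ = adj(I−A) / det(I−A) ≈
  [   1.7450     0.3255     0.8951]
  [   0.1085     1.9892     0.4702]
  [   0.2984     0.4702     1.2929]
x = (I − A)⁻¹ d = adj(I−A)·d / det(I−A), with det(I−A) = 0.2765:
  x_1 = (0.4825·40 + 0.0900·230 + 0.2475·40) / 0.2765 = 49.90 / 0.2765 ≈ 180.47
  x_2 = (0.0300·40 + 0.5500·230 + 0.1300·40) / 0.2765 = 132.90 / 0.2765 ≈ 480.65
  x_3 = (0.0825·40 + 0.1300·230 + 0.3575·40) / 0.2765 = 47.50 / 0.2765 ≈ 171.79

x_1 = 180.47, x_2 = 480.65, x_3 = 171.79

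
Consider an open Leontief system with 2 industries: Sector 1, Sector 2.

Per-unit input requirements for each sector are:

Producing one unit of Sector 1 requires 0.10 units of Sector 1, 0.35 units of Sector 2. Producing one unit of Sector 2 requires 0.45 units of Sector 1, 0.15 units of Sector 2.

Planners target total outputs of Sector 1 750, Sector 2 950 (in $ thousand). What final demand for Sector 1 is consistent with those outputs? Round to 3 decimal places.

I − A =
  [   0.90    -0.45]
  [  -0.35     0.85]
d = (I − A) x:
  d_1 = (+0.90)·750 + (-0.45)·950 = 247.500
  d_2 = (-0.35)·750 + (+0.85)·950 = 545.000

d_1 = 247.500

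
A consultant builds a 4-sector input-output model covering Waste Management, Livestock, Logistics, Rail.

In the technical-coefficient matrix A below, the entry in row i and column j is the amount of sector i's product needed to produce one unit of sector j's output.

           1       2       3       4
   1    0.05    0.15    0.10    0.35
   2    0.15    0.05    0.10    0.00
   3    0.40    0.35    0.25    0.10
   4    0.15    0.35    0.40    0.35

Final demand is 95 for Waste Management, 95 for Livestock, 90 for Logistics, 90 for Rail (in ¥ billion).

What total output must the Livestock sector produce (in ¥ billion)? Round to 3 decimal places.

x_2 = 233.539

I − A =
  [   0.95    -0.15    -0.10    -0.35]
  [  -0.15     0.95    -0.10     0.00]
  [  -0.40    -0.35     0.75    -0.10]
  [  -0.15    -0.35    -0.40     0.65]
Compute the cofactors C_ij = (−1)^(i+j)·(3×3 minor ij) of I−A; the adjugate is their transpose:
adj(I−A) = Cᵀ =
  [ 0.398875   0.234250   0.216750   0.248125]
  [ 0.094625   0.302250   0.087250   0.064375]
  [ 0.300625   0.321250   0.503750   0.239375]
  [ 0.328000   0.414500   0.407000   0.577500]
det(I−A) = Σ_j (I−A)_1j·C_1j = (0.95)(0.398875) + (-0.15)(0.094625) + (-0.10)(0.300625) + (-0.35)(0.328000) = 0.219875
(I − A)⁻¹ = adj(I−A) / det(I−A) ≈
  [   1.8141     1.0654     0.9858     1.1285]
  [   0.4304     1.3746     0.3968     0.2928]
  [   1.3673     1.4611     2.2911     1.0887]
  [   1.4918     1.8852     1.8511     2.6265]
x = (I − A)⁻¹ d = adj(I−A)·d / det(I−A), with det(I−A) = 0.219875:
  x_1 = (0.398875·95 + 0.234250·95 + 0.216750·90 + 0.248125·90) / 0.219875 = 101.985625 / 0.219875 ≈ 463.835
  x_2 = (0.094625·95 + 0.302250·95 + 0.087250·90 + 0.064375·90) / 0.219875 = 51.349375 / 0.219875 ≈ 233.539
  x_3 = (0.300625·95 + 0.321250·95 + 0.503750·90 + 0.239375·90) / 0.219875 = 125.959375 / 0.219875 ≈ 572.868
  x_4 = (0.328000·95 + 0.414500·95 + 0.407000·90 + 0.577500·90) / 0.219875 = 159.1425 / 0.219875 ≈ 723.786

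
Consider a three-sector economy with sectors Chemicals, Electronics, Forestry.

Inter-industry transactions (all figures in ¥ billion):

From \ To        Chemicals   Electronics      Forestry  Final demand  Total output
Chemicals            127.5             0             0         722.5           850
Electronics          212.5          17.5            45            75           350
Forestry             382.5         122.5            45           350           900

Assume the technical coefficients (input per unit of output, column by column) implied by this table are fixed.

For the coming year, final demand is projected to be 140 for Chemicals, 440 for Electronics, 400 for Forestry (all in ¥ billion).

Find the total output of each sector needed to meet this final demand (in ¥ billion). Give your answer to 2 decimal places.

x_C = 164.71, x_E = 543.30, x_F = 699.24

Technical coefficients a_ij = z_ij / X_j:
  a_CC = 127.5/850 = 0.15, a_EC = 212.5/850 = 0.25, a_FC = 382.5/850 = 0.45
  a_CE = 0/350 = 0.00, a_EE = 17.5/350 = 0.05, a_FE = 122.5/350 = 0.35
  a_CF = 0/900 = 0.00, a_EF = 45/900 = 0.05, a_FF = 45/900 = 0.05
I − A =
  [   0.85     0.00     0.00]
  [  -0.25     0.95    -0.05]
  [  -0.45    -0.35     0.95]
Cofactors of I−A, C_ij = (−1)^(i+j)·(minor ij) (rows/columns in the sector order above):
  C_11 = (0.95)(0.95) − (-0.05)(-0.35) = 0.8850
  C_12 = −[(-0.25)(0.95) − (-0.05)(-0.45)] = 0.2600
  C_13 = (-0.25)(-0.35) − (0.95)(-0.45) = 0.5150
  C_21 = −[(0.00)(0.95) − (0.00)(-0.35)] = 0.0000
  C_22 = (0.85)(0.95) − (0.00)(-0.45) = 0.8075
  C_23 = −[(0.85)(-0.35) − (0.00)(-0.45)] = 0.2975
  C_31 = (0.00)(-0.05) − (0.00)(0.95) = 0.0000
  C_32 = −[(0.85)(-0.05) − (0.00)(-0.25)] = 0.0425
  C_33 = (0.85)(0.95) − (0.00)(-0.25) = 0.8075
det(I−A) = Σ_j (I−A)_1j·C_1j = (0.85)(0.8850) + (0.00)(0.2600) + (0.00)(0.5150) = 0.75225
adj(I−A) = Cᵀ =
  [ 0.8850   0.0000   0.0000]
  [ 0.2600   0.8075   0.0425]
  [ 0.5150   0.2975   0.8075]
(I − A)⁻¹ = adj(I−A) / det(I−A) ≈
  [   1.1765     0.0000     0.0000]
  [   0.3456     1.0734     0.0565]
  [   0.6846     0.3955     1.0734]
x = (I − A)⁻¹ d = adj(I−A)·d / det(I−A), with det(I−A) = 0.75225:
  x_C = (0.8850·140 + 0.0000·440 + 0.0000·400) / 0.75225 = 123.90 / 0.75225 ≈ 164.71
  x_E = (0.2600·140 + 0.8075·440 + 0.0425·400) / 0.75225 = 408.70 / 0.75225 ≈ 543.30
  x_F = (0.5150·140 + 0.2975·440 + 0.8075·400) / 0.75225 = 526.00 / 0.75225 ≈ 699.24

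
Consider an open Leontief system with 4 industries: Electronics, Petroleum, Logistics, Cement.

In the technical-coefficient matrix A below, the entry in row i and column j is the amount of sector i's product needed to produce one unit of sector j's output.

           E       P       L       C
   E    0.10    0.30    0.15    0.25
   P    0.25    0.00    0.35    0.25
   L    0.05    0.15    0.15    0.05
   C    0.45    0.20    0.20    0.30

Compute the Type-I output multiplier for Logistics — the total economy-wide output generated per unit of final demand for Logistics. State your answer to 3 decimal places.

I − A =
  [   0.90    -0.30    -0.15    -0.25]
  [  -0.25     1.00    -0.35    -0.25]
  [  -0.05    -0.15     0.85    -0.05]
  [  -0.45    -0.20    -0.20     0.70]
Compute the cofactors C_ij = (−1)^(i+j)·(3×3 minor ij) of I−A; the adjugate is their transpose:
adj(I−A) = Cᵀ =
  [ 0.494750   0.242750   0.253500   0.281500]
  [ 0.264500   0.419750   0.281750   0.264500]
  [ 0.100625   0.106375   0.373750   0.100625]
  [ 0.422375   0.306375   0.350250   0.635625]
det(I−A) = Σ_j (I−A)_1j·C_1j = (0.90)(0.494750) + (-0.30)(0.264500) + (-0.15)(0.100625) + (-0.25)(0.422375) = 0.2452375
(I − A)⁻¹ = adj(I−A) / det(I−A) ≈
  [   2.0174     0.9899     1.0337     1.1479]
  [   1.0785     1.7116     1.1489     1.0785]
  [   0.4103     0.4338     1.5240     0.4103]
  [   1.7223     1.2493     1.4282     2.5919]
The output multiplier for sector j is the column-j sum of the Leontief inverse (I − A)⁻¹ = adj(I−A) / det(I−A).
Column L of adj(I−A): (0.253500, 0.281750, 0.373750, 0.350250); det(I−A) = 0.2452375.
m_L = (0.253500 + 0.281750 + 0.373750 + 0.350250) / 0.2452375 = 1.25925 / 0.2452375 ≈ 5.135.

m_L = 5.135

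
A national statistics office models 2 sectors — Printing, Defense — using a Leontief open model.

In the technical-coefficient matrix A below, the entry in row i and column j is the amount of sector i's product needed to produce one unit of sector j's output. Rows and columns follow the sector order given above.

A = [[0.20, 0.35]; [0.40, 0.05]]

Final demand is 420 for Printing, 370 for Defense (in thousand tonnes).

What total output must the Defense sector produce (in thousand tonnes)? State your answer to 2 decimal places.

I − A =
  [   0.80    -0.35]
  [  -0.40     0.95]
det(I−A) = (0.80)(0.95) − (-0.35)(-0.40) = 0.6200
adj(I−A) = [[0.95, 0.35], [0.40, 0.80]]
(I − A)⁻¹ = adj(I−A) / det(I−A) ≈
  [   1.5323     0.5645]
  [   0.6452     1.2903]
x = (I − A)⁻¹ d = adj(I−A)·d / det(I−A), with det(I−A) = 0.6200:
  x_P = (0.95·420 + 0.35·370) / 0.6200 = 528.50 / 0.6200 ≈ 852.42
  x_D = (0.40·420 + 0.80·370) / 0.6200 = 464.00 / 0.6200 ≈ 748.39

x_D = 748.39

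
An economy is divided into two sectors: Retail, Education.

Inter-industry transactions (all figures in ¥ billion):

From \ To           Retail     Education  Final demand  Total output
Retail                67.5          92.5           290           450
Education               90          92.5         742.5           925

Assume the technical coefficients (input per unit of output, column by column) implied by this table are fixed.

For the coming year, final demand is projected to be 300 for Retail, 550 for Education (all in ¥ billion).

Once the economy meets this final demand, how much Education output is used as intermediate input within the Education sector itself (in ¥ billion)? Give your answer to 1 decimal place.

Technical coefficients a_ij = z_ij / X_j:
  a_RR = 67.5/450 = 0.15, a_ER = 90/450 = 0.20
  a_RE = 92.5/925 = 0.10, a_EE = 92.5/925 = 0.10
I − A =
  [   0.85    -0.10]
  [  -0.20     0.90]
det(I−A) = (0.85)(0.90) − (-0.10)(-0.20) = 0.7450
adj(I−A) = [[0.90, 0.10], [0.20, 0.85]]
(I − A)⁻¹ = adj(I−A) / det(I−A) ≈
  [   1.2081     0.1342]
  [   0.2685     1.1409]
First solve x = (I − A)⁻¹ d = adj(I−A)·d / det(I−A); in particular x_E = (0.20·300 + 0.85·550) / 0.7450 = 527.50 / 0.7450 ≈ 708.054.
Intermediate flow from E to E: z_EE = a_EE · x_E = 0.10 × 527.50 / 0.7450 = 52.75 / 0.7450 ≈ 70.8.

z_EE = 70.8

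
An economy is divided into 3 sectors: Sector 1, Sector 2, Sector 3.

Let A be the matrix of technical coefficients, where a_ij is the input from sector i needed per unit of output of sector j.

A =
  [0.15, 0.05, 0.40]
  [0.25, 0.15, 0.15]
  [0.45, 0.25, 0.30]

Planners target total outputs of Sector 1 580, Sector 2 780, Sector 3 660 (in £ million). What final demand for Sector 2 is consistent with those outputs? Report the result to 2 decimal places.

d_2 = 419.00

I − A =
  [   0.85    -0.05    -0.40]
  [  -0.25     0.85    -0.15]
  [  -0.45    -0.25     0.70]
d = (I − A) x:
  d_1 = (+0.85)·580 + (-0.05)·780 + (-0.40)·660 = 190.00
  d_2 = (-0.25)·580 + (+0.85)·780 + (-0.15)·660 = 419.00
  d_3 = (-0.45)·580 + (-0.25)·780 + (+0.70)·660 = 6.00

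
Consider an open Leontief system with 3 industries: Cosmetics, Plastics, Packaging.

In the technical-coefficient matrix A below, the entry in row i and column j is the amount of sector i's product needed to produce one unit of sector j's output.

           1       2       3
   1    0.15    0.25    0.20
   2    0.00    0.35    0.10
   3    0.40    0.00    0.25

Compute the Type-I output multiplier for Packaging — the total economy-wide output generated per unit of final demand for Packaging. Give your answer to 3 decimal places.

m_3 = 2.249

I − A =
  [   0.85    -0.25    -0.20]
  [   0.00     0.65    -0.10]
  [  -0.40     0.00     0.75]
Cofactors of I−A, C_ij = (−1)^(i+j)·(minor ij) (rows/columns in the sector order above):
  C_11 = (0.65)(0.75) − (-0.10)(0.00) = 0.4875
  C_12 = −[(0.00)(0.75) − (-0.10)(-0.40)] = 0.0400
  C_13 = (0.00)(0.00) − (0.65)(-0.40) = 0.2600
  C_21 = −[(-0.25)(0.75) − (-0.20)(0.00)] = 0.1875
  C_22 = (0.85)(0.75) − (-0.20)(-0.40) = 0.5575
  C_23 = −[(0.85)(0.00) − (-0.25)(-0.40)] = 0.1000
  C_31 = (-0.25)(-0.10) − (-0.20)(0.65) = 0.1550
  C_32 = −[(0.85)(-0.10) − (-0.20)(0.00)] = 0.0850
  C_33 = (0.85)(0.65) − (-0.25)(0.00) = 0.5525
det(I−A) = Σ_j (I−A)_1j·C_1j = (0.85)(0.4875) + (-0.25)(0.0400) + (-0.20)(0.2600) = 0.352375
adj(I−A) = Cᵀ =
  [ 0.4875   0.1875   0.1550]
  [ 0.0400   0.5575   0.0850]
  [ 0.2600   0.1000   0.5525]
(I − A)⁻¹ = adj(I−A) / det(I−A) ≈
  [   1.3835     0.5321     0.4399]
  [   0.1135     1.5821     0.2412]
  [   0.7379     0.2838     1.5679]
The output multiplier for sector j is the column-j sum of the Leontief inverse (I − A)⁻¹ = adj(I−A) / det(I−A).
Column 3 of adj(I−A): (0.1550, 0.0850, 0.5525); det(I−A) = 0.352375.
m_3 = (0.1550 + 0.0850 + 0.5525) / 0.352375 = 0.7925 / 0.352375 ≈ 2.249.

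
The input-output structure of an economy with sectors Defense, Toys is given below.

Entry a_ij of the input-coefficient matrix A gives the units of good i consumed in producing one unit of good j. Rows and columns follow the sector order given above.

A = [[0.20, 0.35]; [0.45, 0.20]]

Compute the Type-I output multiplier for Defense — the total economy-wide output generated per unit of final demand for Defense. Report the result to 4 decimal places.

I − A =
  [   0.80    -0.35]
  [  -0.45     0.80]
det(I−A) = (0.80)(0.80) − (-0.35)(-0.45) = 0.4825
adj(I−A) = [[0.80, 0.35], [0.45, 0.80]]
(I − A)⁻¹ = adj(I−A) / det(I−A) ≈
  [   1.65803     0.72539]
  [   0.93264     1.65803]
The output multiplier for sector j is the column-j sum of the Leontief inverse (I − A)⁻¹ = adj(I−A) / det(I−A).
Column 1 of adj(I−A): (0.80, 0.45); det(I−A) = 0.4825.
m_1 = (0.80 + 0.45) / 0.4825 = 1.25 / 0.4825 ≈ 2.5907.

m_1 = 2.5907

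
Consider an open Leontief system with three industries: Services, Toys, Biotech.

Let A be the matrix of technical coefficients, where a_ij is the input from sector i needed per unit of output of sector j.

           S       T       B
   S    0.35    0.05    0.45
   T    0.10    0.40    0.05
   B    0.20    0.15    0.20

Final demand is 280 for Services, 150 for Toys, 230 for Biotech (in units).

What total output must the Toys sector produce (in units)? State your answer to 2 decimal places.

x_T = 444.55

I − A =
  [   0.65    -0.05    -0.45]
  [  -0.10     0.60    -0.05]
  [  -0.20    -0.15     0.80]
Cofactors of I−A, C_ij = (−1)^(i+j)·(minor ij) (rows/columns in the sector order above):
  C_11 = (0.60)(0.80) − (-0.05)(-0.15) = 0.4725
  C_12 = −[(-0.10)(0.80) − (-0.05)(-0.20)] = 0.0900
  C_13 = (-0.10)(-0.15) − (0.60)(-0.20) = 0.1350
  C_21 = −[(-0.05)(0.80) − (-0.45)(-0.15)] = 0.1075
  C_22 = (0.65)(0.80) − (-0.45)(-0.20) = 0.4300
  C_23 = −[(0.65)(-0.15) − (-0.05)(-0.20)] = 0.1075
  C_31 = (-0.05)(-0.05) − (-0.45)(0.60) = 0.2725
  C_32 = −[(0.65)(-0.05) − (-0.45)(-0.10)] = 0.0775
  C_33 = (0.65)(0.60) − (-0.05)(-0.10) = 0.3850
det(I−A) = Σ_j (I−A)_1j·C_1j = (0.65)(0.4725) + (-0.05)(0.0900) + (-0.45)(0.1350) = 0.241875
adj(I−A) = Cᵀ =
  [ 0.4725   0.1075   0.2725]
  [ 0.0900   0.4300   0.0775]
  [ 0.1350   0.1075   0.3850]
(I − A)⁻¹ = adj(I−A) / det(I−A) ≈
  [   1.9535     0.4444     1.1266]
  [   0.3721     1.7778     0.3204]
  [   0.5581     0.4444     1.5917]
x = (I − A)⁻¹ d = adj(I−A)·d / det(I−A), with det(I−A) = 0.241875:
  x_S = (0.4725·280 + 0.1075·150 + 0.2725·230) / 0.241875 = 211.10 / 0.241875 ≈ 872.76
  x_T = (0.0900·280 + 0.4300·150 + 0.0775·230) / 0.241875 = 107.525 / 0.241875 ≈ 444.55
  x_B = (0.1350·280 + 0.1075·150 + 0.3850·230) / 0.241875 = 142.475 / 0.241875 ≈ 589.04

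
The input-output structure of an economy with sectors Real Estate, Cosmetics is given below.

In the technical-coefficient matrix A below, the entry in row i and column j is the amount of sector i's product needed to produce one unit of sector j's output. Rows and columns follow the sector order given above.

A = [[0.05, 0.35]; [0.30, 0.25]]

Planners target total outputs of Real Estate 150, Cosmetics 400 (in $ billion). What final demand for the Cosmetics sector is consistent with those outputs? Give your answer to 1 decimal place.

d_C = 255.0

I − A =
  [   0.95    -0.35]
  [  -0.30     0.75]
d = (I − A) x:
  d_R = (+0.95)·150 + (-0.35)·400 = 2.5
  d_C = (-0.30)·150 + (+0.75)·400 = 255.0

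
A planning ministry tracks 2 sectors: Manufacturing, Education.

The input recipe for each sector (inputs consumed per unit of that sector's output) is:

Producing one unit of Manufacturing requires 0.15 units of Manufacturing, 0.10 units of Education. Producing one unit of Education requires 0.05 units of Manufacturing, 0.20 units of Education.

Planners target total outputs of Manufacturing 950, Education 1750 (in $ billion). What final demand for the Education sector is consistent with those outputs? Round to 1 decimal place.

d_E = 1305.0

I − A =
  [   0.85    -0.05]
  [  -0.10     0.80]
d = (I − A) x:
  d_M = (+0.85)·950 + (-0.05)·1750 = 720.0
  d_E = (-0.10)·950 + (+0.80)·1750 = 1305.0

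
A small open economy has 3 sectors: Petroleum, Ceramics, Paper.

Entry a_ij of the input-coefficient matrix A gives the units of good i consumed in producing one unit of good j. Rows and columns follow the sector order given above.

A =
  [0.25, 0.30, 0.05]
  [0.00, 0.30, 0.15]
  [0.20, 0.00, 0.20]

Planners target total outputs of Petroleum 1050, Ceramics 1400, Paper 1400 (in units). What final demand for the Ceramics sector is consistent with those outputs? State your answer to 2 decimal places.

I − A =
  [   0.75    -0.30    -0.05]
  [   0.00     0.70    -0.15]
  [  -0.20     0.00     0.80]
d = (I − A) x:
  d_1 = (+0.75)·1050 + (-0.30)·1400 + (-0.05)·1400 = 297.50
  d_2 = (+0.00)·1050 + (+0.70)·1400 + (-0.15)·1400 = 770.00
  d_3 = (-0.20)·1050 + (+0.00)·1400 + (+0.80)·1400 = 910.00

d_2 = 770.00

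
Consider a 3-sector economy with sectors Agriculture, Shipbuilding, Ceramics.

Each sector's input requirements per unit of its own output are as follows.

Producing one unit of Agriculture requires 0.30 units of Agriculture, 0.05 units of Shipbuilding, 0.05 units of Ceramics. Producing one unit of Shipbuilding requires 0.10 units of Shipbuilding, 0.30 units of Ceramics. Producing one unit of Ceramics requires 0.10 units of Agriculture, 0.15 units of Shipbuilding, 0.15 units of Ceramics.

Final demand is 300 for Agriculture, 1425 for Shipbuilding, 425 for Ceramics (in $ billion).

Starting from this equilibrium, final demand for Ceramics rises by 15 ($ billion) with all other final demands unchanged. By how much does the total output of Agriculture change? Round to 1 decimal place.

Δx_A = 2.7

I − A =
  [   0.70     0.00    -0.10]
  [  -0.05     0.90    -0.15]
  [  -0.05    -0.30     0.85]
Cofactors of I−A, C_ij = (−1)^(i+j)·(minor ij) (rows/columns in the sector order above):
  C_11 = (0.90)(0.85) − (-0.15)(-0.30) = 0.7200
  C_12 = −[(-0.05)(0.85) − (-0.15)(-0.05)] = 0.0500
  C_13 = (-0.05)(-0.30) − (0.90)(-0.05) = 0.0600
  C_21 = −[(0.00)(0.85) − (-0.10)(-0.30)] = 0.0300
  C_22 = (0.70)(0.85) − (-0.10)(-0.05) = 0.5900
  C_23 = −[(0.70)(-0.30) − (0.00)(-0.05)] = 0.2100
  C_31 = (0.00)(-0.15) − (-0.10)(0.90) = 0.0900
  C_32 = −[(0.70)(-0.15) − (-0.10)(-0.05)] = 0.1100
  C_33 = (0.70)(0.90) − (0.00)(-0.05) = 0.6300
det(I−A) = Σ_j (I−A)_1j·C_1j = (0.70)(0.7200) + (0.00)(0.0500) + (-0.10)(0.0600) = 0.4980
adj(I−A) = Cᵀ =
  [ 0.7200   0.0300   0.0900]
  [ 0.0500   0.5900   0.1100]
  [ 0.0600   0.2100   0.6300]
(I − A)⁻¹ = adj(I−A) / det(I−A) ≈
  [   1.4458     0.0602     0.1807]
  [   0.1004     1.1847     0.2209]
  [   0.1205     0.4217     1.2651]
Δx = (I − A)⁻¹ Δd with Δd having +15 in the Ceramics component and 0 elsewhere.
So Δx_A = L_AC · (+15), where L_AC = adj(I−A)_AC / det(I−A) = 0.0900 / 0.4980.
Δx_A = 0.0900 × (+15) / 0.4980 = 1.35 / 0.4980 ≈ 2.7.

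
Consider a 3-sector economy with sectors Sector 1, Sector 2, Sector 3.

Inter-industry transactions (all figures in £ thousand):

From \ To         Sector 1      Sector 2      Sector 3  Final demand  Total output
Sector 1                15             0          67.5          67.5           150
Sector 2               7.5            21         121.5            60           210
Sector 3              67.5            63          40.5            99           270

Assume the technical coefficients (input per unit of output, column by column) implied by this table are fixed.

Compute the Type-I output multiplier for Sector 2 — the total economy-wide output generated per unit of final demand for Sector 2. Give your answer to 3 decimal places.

m_2 = 2.159

Technical coefficients a_ij = z_ij / X_j:
  a_11 = 15/150 = 0.10, a_21 = 7.5/150 = 0.05, a_31 = 67.5/150 = 0.45
  a_12 = 0/210 = 0.00, a_22 = 21/210 = 0.10, a_32 = 63/210 = 0.30
  a_13 = 67.5/270 = 0.25, a_23 = 121.5/270 = 0.45, a_33 = 40.5/270 = 0.15
I − A =
  [   0.90     0.00    -0.25]
  [  -0.05     0.90    -0.45]
  [  -0.45    -0.30     0.85]
Cofactors of I−A, C_ij = (−1)^(i+j)·(minor ij) (rows/columns in the sector order above):
  C_11 = (0.90)(0.85) − (-0.45)(-0.30) = 0.6300
  C_12 = −[(-0.05)(0.85) − (-0.45)(-0.45)] = 0.2450
  C_13 = (-0.05)(-0.30) − (0.90)(-0.45) = 0.4200
  C_21 = −[(0.00)(0.85) − (-0.25)(-0.30)] = 0.0750
  C_22 = (0.90)(0.85) − (-0.25)(-0.45) = 0.6525
  C_23 = −[(0.90)(-0.30) − (0.00)(-0.45)] = 0.2700
  C_31 = (0.00)(-0.45) − (-0.25)(0.90) = 0.2250
  C_32 = −[(0.90)(-0.45) − (-0.25)(-0.05)] = 0.4175
  C_33 = (0.90)(0.90) − (0.00)(-0.05) = 0.8100
det(I−A) = Σ_j (I−A)_1j·C_1j = (0.90)(0.6300) + (0.00)(0.2450) + (-0.25)(0.4200) = 0.4620
adj(I−A) = Cᵀ =
  [ 0.6300   0.0750   0.2250]
  [ 0.2450   0.6525   0.4175]
  [ 0.4200   0.2700   0.8100]
(I − A)⁻¹ = adj(I−A) / det(I−A) ≈
  [   1.3636     0.1623     0.4870]
  [   0.5303     1.4123     0.9037]
  [   0.9091     0.5844     1.7532]
The output multiplier for sector j is the column-j sum of the Leontief inverse (I − A)⁻¹ = adj(I−A) / det(I−A).
Column 2 of adj(I−A): (0.0750, 0.6525, 0.2700); det(I−A) = 0.4620.
m_2 = (0.0750 + 0.6525 + 0.2700) / 0.4620 = 0.9975 / 0.4620 ≈ 2.159.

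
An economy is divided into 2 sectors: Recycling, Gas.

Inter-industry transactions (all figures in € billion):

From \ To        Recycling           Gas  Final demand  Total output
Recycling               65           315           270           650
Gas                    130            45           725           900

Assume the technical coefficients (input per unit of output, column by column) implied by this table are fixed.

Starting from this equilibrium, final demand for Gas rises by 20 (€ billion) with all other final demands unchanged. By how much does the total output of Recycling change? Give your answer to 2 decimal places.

Δx_1 = 8.92

Technical coefficients a_ij = z_ij / X_j:
  a_11 = 65/650 = 0.10, a_21 = 130/650 = 0.20
  a_12 = 315/900 = 0.35, a_22 = 45/900 = 0.05
I − A =
  [   0.90    -0.35]
  [  -0.20     0.95]
det(I−A) = (0.90)(0.95) − (-0.35)(-0.20) = 0.7850
adj(I−A) = [[0.95, 0.35], [0.20, 0.90]]
(I − A)⁻¹ = adj(I−A) / det(I−A) ≈
  [   1.2102     0.4459]
  [   0.2548     1.1465]
Δx = (I − A)⁻¹ Δd with Δd having +20 in the Gas component and 0 elsewhere.
So Δx_1 = L_12 · (+20), where L_12 = adj(I−A)_12 / det(I−A) = 0.35 / 0.7850.
Δx_1 = 0.35 × (+20) / 0.7850 = 7.00 / 0.7850 ≈ 8.92.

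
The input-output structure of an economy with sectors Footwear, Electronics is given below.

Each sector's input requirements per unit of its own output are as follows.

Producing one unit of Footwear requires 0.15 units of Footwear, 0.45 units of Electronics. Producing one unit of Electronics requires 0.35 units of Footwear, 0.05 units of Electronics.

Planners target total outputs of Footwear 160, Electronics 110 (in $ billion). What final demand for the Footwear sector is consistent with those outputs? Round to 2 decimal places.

I − A =
  [   0.85    -0.35]
  [  -0.45     0.95]
d = (I − A) x:
  d_1 = (+0.85)·160 + (-0.35)·110 = 97.50
  d_2 = (-0.45)·160 + (+0.95)·110 = 32.50

d_1 = 97.50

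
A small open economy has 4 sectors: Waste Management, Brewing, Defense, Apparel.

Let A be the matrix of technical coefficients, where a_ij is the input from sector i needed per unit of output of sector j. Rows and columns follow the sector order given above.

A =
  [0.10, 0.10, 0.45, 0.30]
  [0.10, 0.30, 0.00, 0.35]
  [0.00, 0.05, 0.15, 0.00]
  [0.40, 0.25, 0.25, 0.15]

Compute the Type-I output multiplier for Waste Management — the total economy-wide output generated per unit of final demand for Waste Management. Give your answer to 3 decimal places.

I − A =
  [   0.90    -0.10    -0.45    -0.30]
  [  -0.10     0.70     0.00    -0.35]
  [   0.00    -0.05     0.85     0.00]
  [  -0.40    -0.25    -0.25     0.85]
Compute the cofactors C_ij = (−1)^(i+j)·(3×3 minor ij) of I−A; the adjugate is their transpose:
adj(I−A) = Cᵀ =
  [ 0.427000   0.158875   0.289625   0.216125]
  [ 0.191250   0.548250   0.187500   0.293250]
  [ 0.011250   0.032250   0.342750   0.017250]
  [ 0.260500   0.245500   0.292250   0.524750]
det(I−A) = Σ_j (I−A)_1j·C_1j = (0.90)(0.427000) + (-0.10)(0.191250) + (-0.45)(0.011250) + (-0.30)(0.260500) = 0.2819625
(I − A)⁻¹ = adj(I−A) / det(I−A) ≈
  [   1.5144     0.5635     1.0272     0.7665]
  [   0.6783     1.9444     0.6650     1.0400]
  [   0.0399     0.1144     1.2156     0.0612]
  [   0.9239     0.8707     1.0365     1.8611]
The output multiplier for sector j is the column-j sum of the Leontief inverse (I − A)⁻¹ = adj(I−A) / det(I−A).
Column W of adj(I−A): (0.427000, 0.191250, 0.011250, 0.260500); det(I−A) = 0.2819625.
m_W = (0.427000 + 0.191250 + 0.011250 + 0.260500) / 0.2819625 = 0.89 / 0.2819625 ≈ 3.156.

m_W = 3.156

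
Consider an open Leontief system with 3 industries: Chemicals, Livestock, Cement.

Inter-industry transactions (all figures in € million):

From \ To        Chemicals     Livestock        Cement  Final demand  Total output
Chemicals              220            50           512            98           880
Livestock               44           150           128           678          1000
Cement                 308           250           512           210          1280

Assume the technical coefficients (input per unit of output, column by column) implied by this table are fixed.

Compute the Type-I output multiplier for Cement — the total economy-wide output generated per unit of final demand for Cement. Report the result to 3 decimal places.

Technical coefficients a_ij = z_ij / X_j:
  a_11 = 220/880 = 0.25, a_21 = 44/880 = 0.05, a_31 = 308/880 = 0.35
  a_12 = 50/1000 = 0.05, a_22 = 150/1000 = 0.15, a_32 = 250/1000 = 0.25
  a_13 = 512/1280 = 0.40, a_23 = 128/1280 = 0.10, a_33 = 512/1280 = 0.40
I − A =
  [   0.75    -0.05    -0.40]
  [  -0.05     0.85    -0.10]
  [  -0.35    -0.25     0.60]
Cofactors of I−A, C_ij = (−1)^(i+j)·(minor ij) (rows/columns in the sector order above):
  C_11 = (0.85)(0.60) − (-0.10)(-0.25) = 0.4850
  C_12 = −[(-0.05)(0.60) − (-0.10)(-0.35)] = 0.0650
  C_13 = (-0.05)(-0.25) − (0.85)(-0.35) = 0.3100
  C_21 = −[(-0.05)(0.60) − (-0.40)(-0.25)] = 0.1300
  C_22 = (0.75)(0.60) − (-0.40)(-0.35) = 0.3100
  C_23 = −[(0.75)(-0.25) − (-0.05)(-0.35)] = 0.2050
  C_31 = (-0.05)(-0.10) − (-0.40)(0.85) = 0.3450
  C_32 = −[(0.75)(-0.10) − (-0.40)(-0.05)] = 0.0950
  C_33 = (0.75)(0.85) − (-0.05)(-0.05) = 0.6350
det(I−A) = Σ_j (I−A)_1j·C_1j = (0.75)(0.4850) + (-0.05)(0.0650) + (-0.40)(0.3100) = 0.2365
adj(I−A) = Cᵀ =
  [ 0.4850   0.1300   0.3450]
  [ 0.0650   0.3100   0.0950]
  [ 0.3100   0.2050   0.6350]
(I − A)⁻¹ = adj(I−A) / det(I−A) ≈
  [   2.0507     0.5497     1.4588]
  [   0.2748     1.3108     0.4017]
  [   1.3108     0.8668     2.6850]
The output multiplier for sector j is the column-j sum of the Leontief inverse (I − A)⁻¹ = adj(I−A) / det(I−A).
Column 3 of adj(I−A): (0.3450, 0.0950, 0.6350); det(I−A) = 0.2365.
m_3 = (0.3450 + 0.0950 + 0.6350) / 0.2365 = 1.075 / 0.2365 ≈ 4.545.

m_3 = 4.545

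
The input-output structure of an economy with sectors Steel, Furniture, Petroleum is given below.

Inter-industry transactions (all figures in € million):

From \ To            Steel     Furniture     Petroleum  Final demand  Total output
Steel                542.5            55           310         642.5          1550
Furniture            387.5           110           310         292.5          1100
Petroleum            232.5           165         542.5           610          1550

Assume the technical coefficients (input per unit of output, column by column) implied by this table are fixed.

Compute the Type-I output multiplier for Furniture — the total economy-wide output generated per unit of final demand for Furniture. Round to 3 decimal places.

m_2 = 1.769

Technical coefficients a_ij = z_ij / X_j:
  a_11 = 542.5/1550 = 0.35, a_21 = 387.5/1550 = 0.25, a_31 = 232.5/1550 = 0.15
  a_12 = 55/1100 = 0.05, a_22 = 110/1100 = 0.10, a_32 = 165/1100 = 0.15
  a_13 = 310/1550 = 0.20, a_23 = 310/1550 = 0.20, a_33 = 542.5/1550 = 0.35
I − A =
  [   0.65    -0.05    -0.20]
  [  -0.25     0.90    -0.20]
  [  -0.15    -0.15     0.65]
Cofactors of I−A, C_ij = (−1)^(i+j)·(minor ij) (rows/columns in the sector order above):
  C_11 = (0.90)(0.65) − (-0.20)(-0.15) = 0.5550
  C_12 = −[(-0.25)(0.65) − (-0.20)(-0.15)] = 0.1925
  C_13 = (-0.25)(-0.15) − (0.90)(-0.15) = 0.1725
  C_21 = −[(-0.05)(0.65) − (-0.20)(-0.15)] = 0.0625
  C_22 = (0.65)(0.65) − (-0.20)(-0.15) = 0.3925
  C_23 = −[(0.65)(-0.15) − (-0.05)(-0.15)] = 0.1050
  C_31 = (-0.05)(-0.20) − (-0.20)(0.90) = 0.1900
  C_32 = −[(0.65)(-0.20) − (-0.20)(-0.25)] = 0.1800
  C_33 = (0.65)(0.90) − (-0.05)(-0.25) = 0.5725
det(I−A) = Σ_j (I−A)_1j·C_1j = (0.65)(0.5550) + (-0.05)(0.1925) + (-0.20)(0.1725) = 0.316625
adj(I−A) = Cᵀ =
  [ 0.5550   0.0625   0.1900]
  [ 0.1925   0.3925   0.1800]
  [ 0.1725   0.1050   0.5725]
(I − A)⁻¹ = adj(I−A) / det(I−A) ≈
  [   1.7529     0.1974     0.6001]
  [   0.6080     1.2396     0.5685]
  [   0.5448     0.3316     1.8081]
The output multiplier for sector j is the column-j sum of the Leontief inverse (I − A)⁻¹ = adj(I−A) / det(I−A).
Column 2 of adj(I−A): (0.0625, 0.3925, 0.1050); det(I−A) = 0.316625.
m_2 = (0.0625 + 0.3925 + 0.1050) / 0.316625 = 0.56 / 0.316625 ≈ 1.769.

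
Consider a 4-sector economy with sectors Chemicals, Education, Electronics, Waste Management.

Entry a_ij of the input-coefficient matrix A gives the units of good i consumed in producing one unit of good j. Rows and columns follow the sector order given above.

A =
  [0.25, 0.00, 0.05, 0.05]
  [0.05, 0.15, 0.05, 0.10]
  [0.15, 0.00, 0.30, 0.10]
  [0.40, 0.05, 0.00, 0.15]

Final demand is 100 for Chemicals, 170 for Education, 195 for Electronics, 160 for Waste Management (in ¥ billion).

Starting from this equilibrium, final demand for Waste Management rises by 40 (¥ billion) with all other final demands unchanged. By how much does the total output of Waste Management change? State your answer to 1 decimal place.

I − A =
  [   0.75     0.00    -0.05    -0.05]
  [  -0.05     0.85    -0.05    -0.10]
  [  -0.15     0.00     0.70    -0.10]
  [  -0.40    -0.05     0.00     0.85]
Compute the cofactors C_ij = (−1)^(i+j)·(3×3 minor ij) of I−A; the adjugate is their transpose:
adj(I−A) = Cᵀ =
  [ 0.502000   0.002000   0.036000   0.034000]
  [ 0.066125   0.423875   0.035000   0.057875]
  [ 0.141875   0.004125   0.521000   0.070125]
  [ 0.240125   0.025875   0.019000   0.439875]
det(I−A) = Σ_j (I−A)_1j·C_1j = (0.75)(0.502000) + (0.00)(0.066125) + (-0.05)(0.141875) + (-0.05)(0.240125) = 0.3574
(I − A)⁻¹ = adj(I−A) / det(I−A) ≈
  [   1.4046     0.0056     0.1007     0.0951]
  [   0.1850     1.1860     0.0979     0.1619]
  [   0.3970     0.0115     1.4578     0.1962]
  [   0.6719     0.0724     0.0532     1.2308]
Δx = (I − A)⁻¹ Δd with Δd having +40 in the Waste Management component and 0 elsewhere.
So Δx_4 = L_44 · (+40), where L_44 = adj(I−A)_44 / det(I−A) = 0.439875 / 0.3574.
Δx_4 = 0.439875 × (+40) / 0.3574 = 17.595 / 0.3574 ≈ 49.2.

Δx_4 = 49.2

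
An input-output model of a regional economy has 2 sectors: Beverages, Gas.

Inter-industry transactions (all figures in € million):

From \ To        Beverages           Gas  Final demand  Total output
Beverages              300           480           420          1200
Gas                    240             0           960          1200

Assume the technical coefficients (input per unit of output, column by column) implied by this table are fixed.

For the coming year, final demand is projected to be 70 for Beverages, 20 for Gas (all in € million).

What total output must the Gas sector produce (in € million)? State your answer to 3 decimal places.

Technical coefficients a_ij = z_ij / X_j:
  a_11 = 300/1200 = 0.25, a_21 = 240/1200 = 0.20
  a_12 = 480/1200 = 0.40, a_22 = 0/1200 = 0.00
I − A =
  [   0.75    -0.40]
  [  -0.20     1.00]
det(I−A) = (0.75)(1.00) − (-0.40)(-0.20) = 0.6700
adj(I−A) = [[1.00, 0.40], [0.20, 0.75]]
(I − A)⁻¹ = adj(I−A) / det(I−A) ≈
  [   1.4925     0.5970]
  [   0.2985     1.1194]
x = (I − A)⁻¹ d = adj(I−A)·d / det(I−A), with det(I−A) = 0.6700:
  x_1 = (1.00·70 + 0.40·20) / 0.6700 = 78.00 / 0.6700 ≈ 116.418
  x_2 = (0.20·70 + 0.75·20) / 0.6700 = 29.00 / 0.6700 ≈ 43.284

x_2 = 43.284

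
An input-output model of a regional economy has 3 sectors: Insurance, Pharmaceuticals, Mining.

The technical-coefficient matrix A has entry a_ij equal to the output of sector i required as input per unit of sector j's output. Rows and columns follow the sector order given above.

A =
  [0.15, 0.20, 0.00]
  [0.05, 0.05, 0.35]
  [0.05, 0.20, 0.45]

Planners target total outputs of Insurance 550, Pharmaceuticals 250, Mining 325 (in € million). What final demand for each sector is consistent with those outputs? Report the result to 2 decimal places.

I − A =
  [   0.85    -0.20     0.00]
  [  -0.05     0.95    -0.35]
  [  -0.05    -0.20     0.55]
d = (I − A) x:
  d_1 = (+0.85)·550 + (-0.20)·250 + (+0.00)·325 = 417.50
  d_2 = (-0.05)·550 + (+0.95)·250 + (-0.35)·325 = 96.25
  d_3 = (-0.05)·550 + (-0.20)·250 + (+0.55)·325 = 101.25

d_1 = 417.50, d_2 = 96.25, d_3 = 101.25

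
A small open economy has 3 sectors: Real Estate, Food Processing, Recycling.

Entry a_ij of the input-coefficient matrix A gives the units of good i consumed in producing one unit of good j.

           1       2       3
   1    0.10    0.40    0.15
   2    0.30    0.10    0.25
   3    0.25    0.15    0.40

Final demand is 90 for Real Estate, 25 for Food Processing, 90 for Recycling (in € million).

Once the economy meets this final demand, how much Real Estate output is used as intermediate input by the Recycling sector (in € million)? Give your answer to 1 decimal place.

I − A =
  [   0.90    -0.40    -0.15]
  [  -0.30     0.90    -0.25]
  [  -0.25    -0.15     0.60]
Cofactors of I−A, C_ij = (−1)^(i+j)·(minor ij) (rows/columns in the sector order above):
  C_11 = (0.90)(0.60) − (-0.25)(-0.15) = 0.5025
  C_12 = −[(-0.30)(0.60) − (-0.25)(-0.25)] = 0.2425
  C_13 = (-0.30)(-0.15) − (0.90)(-0.25) = 0.2700
  C_21 = −[(-0.40)(0.60) − (-0.15)(-0.15)] = 0.2625
  C_22 = (0.90)(0.60) − (-0.15)(-0.25) = 0.5025
  C_23 = −[(0.90)(-0.15) − (-0.40)(-0.25)] = 0.2350
  C_31 = (-0.40)(-0.25) − (-0.15)(0.90) = 0.2350
  C_32 = −[(0.90)(-0.25) − (-0.15)(-0.30)] = 0.2700
  C_33 = (0.90)(0.90) − (-0.40)(-0.30) = 0.6900
det(I−A) = Σ_j (I−A)_1j·C_1j = (0.90)(0.5025) + (-0.40)(0.2425) + (-0.15)(0.2700) = 0.31475
adj(I−A) = Cᵀ =
  [ 0.5025   0.2625   0.2350]
  [ 0.2425   0.5025   0.2700]
  [ 0.2700   0.2350   0.6900]
(I − A)⁻¹ = adj(I−A) / det(I−A) ≈
  [   1.5965     0.8340     0.7466]
  [   0.7705     1.5965     0.8578]
  [   0.8578     0.7466     2.1922]
First solve x = (I − A)⁻¹ d = adj(I−A)·d / det(I−A); in particular x_3 = (0.2700·90 + 0.2350·25 + 0.6900·90) / 0.31475 = 92.275 / 0.31475 ≈ 293.169.
Intermediate flow from 1 to 3: z_13 = a_13 · x_3 = 0.15 × 92.275 / 0.31475 = 13.84125 / 0.31475 ≈ 44.0.

z_13 = 44.0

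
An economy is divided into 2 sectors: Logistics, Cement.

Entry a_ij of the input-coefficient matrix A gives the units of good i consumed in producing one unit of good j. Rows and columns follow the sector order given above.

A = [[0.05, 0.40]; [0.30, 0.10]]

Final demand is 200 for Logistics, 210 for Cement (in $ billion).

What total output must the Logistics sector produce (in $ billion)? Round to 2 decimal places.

I − A =
  [   0.95    -0.40]
  [  -0.30     0.90]
det(I−A) = (0.95)(0.90) − (-0.40)(-0.30) = 0.7350
adj(I−A) = [[0.90, 0.40], [0.30, 0.95]]
(I − A)⁻¹ = adj(I−A) / det(I−A) ≈
  [   1.2245     0.5442]
  [   0.4082     1.2925]
x = (I − A)⁻¹ d = adj(I−A)·d / det(I−A), with det(I−A) = 0.7350:
  x_L = (0.90·200 + 0.40·210) / 0.7350 = 264.00 / 0.7350 ≈ 359.18
  x_C = (0.30·200 + 0.95·210) / 0.7350 = 259.50 / 0.7350 ≈ 353.06

x_L = 359.18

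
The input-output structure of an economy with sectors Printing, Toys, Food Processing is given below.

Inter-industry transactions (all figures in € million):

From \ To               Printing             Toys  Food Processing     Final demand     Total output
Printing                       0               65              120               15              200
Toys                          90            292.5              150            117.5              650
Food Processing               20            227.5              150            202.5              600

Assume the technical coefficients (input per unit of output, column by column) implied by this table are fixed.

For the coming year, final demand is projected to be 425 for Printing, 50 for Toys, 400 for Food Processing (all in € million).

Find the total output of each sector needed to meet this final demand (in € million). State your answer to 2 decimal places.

Technical coefficients a_ij = z_ij / X_j:
  a_PP = 0/200 = 0.00, a_TP = 90/200 = 0.45, a_FP = 20/200 = 0.10
  a_PT = 65/650 = 0.10, a_TT = 292.5/650 = 0.45, a_FT = 227.5/650 = 0.35
  a_PF = 120/600 = 0.20, a_TF = 150/600 = 0.25, a_FF = 150/600 = 0.25
I − A =
  [   1.00    -0.10    -0.20]
  [  -0.45     0.55    -0.25]
  [  -0.10    -0.35     0.75]
Cofactors of I−A, C_ij = (−1)^(i+j)·(minor ij) (rows/columns in the sector order above):
  C_11 = (0.55)(0.75) − (-0.25)(-0.35) = 0.3250
  C_12 = −[(-0.45)(0.75) − (-0.25)(-0.10)] = 0.3625
  C_13 = (-0.45)(-0.35) − (0.55)(-0.10) = 0.2125
  C_21 = −[(-0.10)(0.75) − (-0.20)(-0.35)] = 0.1450
  C_22 = (1.00)(0.75) − (-0.20)(-0.10) = 0.7300
  C_23 = −[(1.00)(-0.35) − (-0.10)(-0.10)] = 0.3600
  C_31 = (-0.10)(-0.25) − (-0.20)(0.55) = 0.1350
  C_32 = −[(1.00)(-0.25) − (-0.20)(-0.45)] = 0.3400
  C_33 = (1.00)(0.55) − (-0.10)(-0.45) = 0.5050
det(I−A) = Σ_j (I−A)_1j·C_1j = (1.00)(0.3250) + (-0.10)(0.3625) + (-0.20)(0.2125) = 0.24625
adj(I−A) = Cᵀ =
  [ 0.3250   0.1450   0.1350]
  [ 0.3625   0.7300   0.3400]
  [ 0.2125   0.3600   0.5050]
(I − A)⁻¹ = adj(I−A) / det(I−A) ≈
  [   1.3198     0.5888     0.5482]
  [   1.4721     2.9645     1.3807]
  [   0.8629     1.4619     2.0508]
x = (I − A)⁻¹ d = adj(I−A)·d / det(I−A), with det(I−A) = 0.24625:
  x_P = (0.3250·425 + 0.1450·50 + 0.1350·400) / 0.24625 = 199.375 / 0.24625 ≈ 809.64
  x_T = (0.3625·425 + 0.7300·50 + 0.3400·400) / 0.24625 = 326.5625 / 0.24625 ≈ 1326.14
  x_F = (0.2125·425 + 0.3600·50 + 0.5050·400) / 0.24625 = 310.3125 / 0.24625 ≈ 1260.15

x_P = 809.64, x_T = 1326.14, x_F = 1260.15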